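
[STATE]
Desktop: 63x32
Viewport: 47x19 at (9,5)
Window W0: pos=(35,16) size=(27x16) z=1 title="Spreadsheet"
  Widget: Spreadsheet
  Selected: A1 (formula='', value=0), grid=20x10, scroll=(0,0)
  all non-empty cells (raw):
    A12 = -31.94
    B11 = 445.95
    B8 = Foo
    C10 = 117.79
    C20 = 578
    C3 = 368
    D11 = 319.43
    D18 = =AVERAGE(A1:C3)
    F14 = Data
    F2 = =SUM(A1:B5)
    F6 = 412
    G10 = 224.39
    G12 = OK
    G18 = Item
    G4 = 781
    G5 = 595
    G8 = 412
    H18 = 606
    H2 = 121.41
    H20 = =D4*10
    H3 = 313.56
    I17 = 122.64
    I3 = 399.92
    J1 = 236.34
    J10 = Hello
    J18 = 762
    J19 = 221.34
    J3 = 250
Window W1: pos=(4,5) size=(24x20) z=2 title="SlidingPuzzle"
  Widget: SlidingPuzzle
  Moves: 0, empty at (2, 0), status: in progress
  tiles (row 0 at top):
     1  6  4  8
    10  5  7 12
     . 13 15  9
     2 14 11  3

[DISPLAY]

━━━━━━━━━━━━━━━━━━┓                            
dingPuzzle        ┃                            
──────────────────┨                            
─┬────┬────┬────┐ ┃                            
 │  6 │  4 │  8 │ ┃                            
─┼────┼────┼────┤ ┃                            
 │  5 │  7 │ 12 │ ┃                            
─┼────┼────┼────┤ ┃                            
 │ 13 │ 15 │  9 │ ┃                            
─┼────┼────┼────┤ ┃                            
 │ 14 │ 11 │  3 │ ┃                            
─┴────┴────┴────┘ ┃       ┏━━━━━━━━━━━━━━━━━━━━
s: 0              ┃       ┃ Spreadsheet        
                  ┃       ┠────────────────────
                  ┃       ┃A1:                 
                  ┃       ┃       A       B    
                  ┃       ┃--------------------
                  ┃       ┃  1      [0]       0
                  ┃       ┃  2        0       0


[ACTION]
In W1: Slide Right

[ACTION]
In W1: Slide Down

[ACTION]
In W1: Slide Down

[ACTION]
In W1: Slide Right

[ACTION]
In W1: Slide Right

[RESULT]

━━━━━━━━━━━━━━━━━━┓                            
dingPuzzle        ┃                            
──────────────────┨                            
─┬────┬────┬────┐ ┃                            
 │  6 │  4 │  8 │ ┃                            
─┼────┼────┼────┤ ┃                            
 │  5 │  7 │ 12 │ ┃                            
─┼────┼────┼────┤ ┃                            
 │ 13 │ 15 │  9 │ ┃                            
─┼────┼────┼────┤ ┃                            
 │ 14 │ 11 │  3 │ ┃                            
─┴────┴────┴────┘ ┃       ┏━━━━━━━━━━━━━━━━━━━━
s: 2              ┃       ┃ Spreadsheet        
                  ┃       ┠────────────────────
                  ┃       ┃A1:                 
                  ┃       ┃       A       B    
                  ┃       ┃--------------------
                  ┃       ┃  1      [0]       0
                  ┃       ┃  2        0       0


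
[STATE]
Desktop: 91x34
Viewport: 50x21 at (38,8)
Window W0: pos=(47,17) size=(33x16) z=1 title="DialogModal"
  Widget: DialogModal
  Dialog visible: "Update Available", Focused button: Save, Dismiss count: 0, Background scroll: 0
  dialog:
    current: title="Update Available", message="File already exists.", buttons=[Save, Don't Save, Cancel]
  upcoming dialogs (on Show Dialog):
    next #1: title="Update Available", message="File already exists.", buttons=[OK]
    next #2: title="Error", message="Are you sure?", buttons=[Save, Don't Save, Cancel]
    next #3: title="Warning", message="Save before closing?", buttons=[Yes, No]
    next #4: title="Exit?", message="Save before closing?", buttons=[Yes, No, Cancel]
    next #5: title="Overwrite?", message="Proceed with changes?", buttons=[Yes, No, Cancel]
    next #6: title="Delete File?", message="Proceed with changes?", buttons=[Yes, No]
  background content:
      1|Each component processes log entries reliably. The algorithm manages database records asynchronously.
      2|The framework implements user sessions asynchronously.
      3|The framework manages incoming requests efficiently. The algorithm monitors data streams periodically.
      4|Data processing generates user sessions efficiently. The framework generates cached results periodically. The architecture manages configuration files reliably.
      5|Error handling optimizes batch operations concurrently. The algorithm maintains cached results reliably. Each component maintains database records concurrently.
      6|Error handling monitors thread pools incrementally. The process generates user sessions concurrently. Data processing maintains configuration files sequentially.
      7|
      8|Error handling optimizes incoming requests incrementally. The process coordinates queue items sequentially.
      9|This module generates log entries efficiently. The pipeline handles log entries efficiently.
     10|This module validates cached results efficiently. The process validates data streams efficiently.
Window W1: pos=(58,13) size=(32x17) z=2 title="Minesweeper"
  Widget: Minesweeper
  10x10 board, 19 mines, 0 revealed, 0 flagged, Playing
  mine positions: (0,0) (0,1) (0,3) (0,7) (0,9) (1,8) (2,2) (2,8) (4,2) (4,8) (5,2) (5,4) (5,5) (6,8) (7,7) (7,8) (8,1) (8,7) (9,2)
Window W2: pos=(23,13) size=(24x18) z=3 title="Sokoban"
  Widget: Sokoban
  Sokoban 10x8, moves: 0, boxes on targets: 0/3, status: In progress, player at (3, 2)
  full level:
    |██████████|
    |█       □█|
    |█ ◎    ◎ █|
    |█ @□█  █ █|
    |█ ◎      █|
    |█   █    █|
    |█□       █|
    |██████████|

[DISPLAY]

                                                  
                                                  
                                                  
                                                  
                                                  
━━━━━━━━┓           ┏━━━━━━━━━━━━━━━━━━━━━━━━━━━━━
        ┃           ┃ Minesweeper                 
────────┨           ┠─────────────────────────────
        ┃           ┃■■■■■■■■■■                   
        ┃┏━━━━━━━━━━┃■■■■■■■■■■                   
        ┃┃ DialogMod┃■■■■■■■■■■                   
        ┃┠──────────┃■■■■■■■■■■                   
        ┃┃Each compo┃■■■■■■■■■■                   
        ┃┃The framew┃■■■■■■■■■■                   
        ┃┃The framew┃■■■■■■■■■■                   
        ┃┃Da┌───────┃■■■■■■■■■■                   
        ┃┃Er│     Up┃■■■■■■■■■■                   
        ┃┃Er│   File┃■■■■■■■■■■                   
        ┃┃  │[Save] ┃                             
        ┃┃Er└───────┃                             
        ┃┃This modul┃                             


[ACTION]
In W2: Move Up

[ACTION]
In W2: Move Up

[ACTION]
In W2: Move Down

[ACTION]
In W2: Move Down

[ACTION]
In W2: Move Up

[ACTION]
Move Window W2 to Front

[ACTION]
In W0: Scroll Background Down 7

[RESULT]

                                                  
                                                  
                                                  
                                                  
                                                  
━━━━━━━━┓           ┏━━━━━━━━━━━━━━━━━━━━━━━━━━━━━
        ┃           ┃ Minesweeper                 
────────┨           ┠─────────────────────────────
        ┃           ┃■■■■■■■■■■                   
        ┃┏━━━━━━━━━━┃■■■■■■■■■■                   
        ┃┃ DialogMod┃■■■■■■■■■■                   
        ┃┠──────────┃■■■■■■■■■■                   
        ┃┃Error hand┃■■■■■■■■■■                   
        ┃┃This modul┃■■■■■■■■■■                   
        ┃┃This modul┃■■■■■■■■■■                   
        ┃┃  ┌───────┃■■■■■■■■■■                   
        ┃┃  │     Up┃■■■■■■■■■■                   
        ┃┃  │   File┃■■■■■■■■■■                   
        ┃┃  │[Save] ┃                             
        ┃┃  └───────┃                             
        ┃┃          ┃                             


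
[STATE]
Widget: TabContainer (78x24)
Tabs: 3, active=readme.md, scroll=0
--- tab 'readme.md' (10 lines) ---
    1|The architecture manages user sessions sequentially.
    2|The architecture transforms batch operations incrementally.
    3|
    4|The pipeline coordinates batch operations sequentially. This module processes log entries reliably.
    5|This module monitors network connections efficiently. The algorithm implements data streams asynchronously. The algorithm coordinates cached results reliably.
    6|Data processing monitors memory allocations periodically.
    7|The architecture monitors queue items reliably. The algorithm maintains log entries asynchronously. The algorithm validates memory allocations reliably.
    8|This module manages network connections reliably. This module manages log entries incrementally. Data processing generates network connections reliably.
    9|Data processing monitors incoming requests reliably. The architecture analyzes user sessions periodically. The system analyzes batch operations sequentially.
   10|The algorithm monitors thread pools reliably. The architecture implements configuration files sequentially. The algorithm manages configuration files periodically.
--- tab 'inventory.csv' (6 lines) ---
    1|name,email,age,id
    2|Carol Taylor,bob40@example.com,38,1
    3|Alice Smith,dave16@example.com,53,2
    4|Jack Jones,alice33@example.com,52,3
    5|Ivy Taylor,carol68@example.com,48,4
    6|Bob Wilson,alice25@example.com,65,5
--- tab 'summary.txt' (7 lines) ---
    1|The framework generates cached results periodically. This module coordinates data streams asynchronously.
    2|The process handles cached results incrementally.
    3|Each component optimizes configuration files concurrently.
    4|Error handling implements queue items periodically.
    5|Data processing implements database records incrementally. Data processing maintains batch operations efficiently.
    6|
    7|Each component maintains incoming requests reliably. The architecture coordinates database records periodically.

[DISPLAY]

[readme.md]│ inventory.csv │ summary.txt                                      
──────────────────────────────────────────────────────────────────────────────
The architecture manages user sessions sequentially.                          
The architecture transforms batch operations incrementally.                   
                                                                              
The pipeline coordinates batch operations sequentially. This module processes 
This module monitors network connections efficiently. The algorithm implements
Data processing monitors memory allocations periodically.                     
The architecture monitors queue items reliably. The algorithm maintains log en
This module manages network connections reliably. This module manages log entr
Data processing monitors incoming requests reliably. The architecture analyzes
The algorithm monitors thread pools reliably. The architecture implements conf
                                                                              
                                                                              
                                                                              
                                                                              
                                                                              
                                                                              
                                                                              
                                                                              
                                                                              
                                                                              
                                                                              
                                                                              


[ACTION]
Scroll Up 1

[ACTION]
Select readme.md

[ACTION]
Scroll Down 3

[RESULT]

[readme.md]│ inventory.csv │ summary.txt                                      
──────────────────────────────────────────────────────────────────────────────
The pipeline coordinates batch operations sequentially. This module processes 
This module monitors network connections efficiently. The algorithm implements
Data processing monitors memory allocations periodically.                     
The architecture monitors queue items reliably. The algorithm maintains log en
This module manages network connections reliably. This module manages log entr
Data processing monitors incoming requests reliably. The architecture analyzes
The algorithm monitors thread pools reliably. The architecture implements conf
                                                                              
                                                                              
                                                                              
                                                                              
                                                                              
                                                                              
                                                                              
                                                                              
                                                                              
                                                                              
                                                                              
                                                                              
                                                                              
                                                                              
                                                                              


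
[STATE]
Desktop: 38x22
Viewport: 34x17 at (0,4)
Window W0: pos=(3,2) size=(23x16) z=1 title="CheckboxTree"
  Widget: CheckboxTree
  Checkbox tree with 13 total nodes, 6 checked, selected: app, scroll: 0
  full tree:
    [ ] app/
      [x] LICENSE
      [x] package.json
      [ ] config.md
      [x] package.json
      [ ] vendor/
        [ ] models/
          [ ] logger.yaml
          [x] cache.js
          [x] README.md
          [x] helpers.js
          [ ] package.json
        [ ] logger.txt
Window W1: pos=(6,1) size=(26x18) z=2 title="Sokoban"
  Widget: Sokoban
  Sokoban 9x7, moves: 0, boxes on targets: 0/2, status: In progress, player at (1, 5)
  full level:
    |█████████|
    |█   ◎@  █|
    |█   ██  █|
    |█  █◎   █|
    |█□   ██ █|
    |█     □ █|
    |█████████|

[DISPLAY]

   ┠──┃█████████               ┃  
   ┃>[┃█   ◎@  █               ┃  
   ┃  ┃█   ██  █               ┃  
   ┃  ┃█  █◎   █               ┃  
   ┃  ┃█□   ██ █               ┃  
   ┃  ┃█     □ █               ┃  
   ┃  ┃█████████               ┃  
   ┃  ┃Moves: 0  0/2           ┃  
   ┃  ┃                        ┃  
   ┃  ┃                        ┃  
   ┃  ┃                        ┃  
   ┃  ┃                        ┃  
   ┃  ┃                        ┃  
   ┗━━┃                        ┃  
      ┗━━━━━━━━━━━━━━━━━━━━━━━━┛  
                                  
                                  


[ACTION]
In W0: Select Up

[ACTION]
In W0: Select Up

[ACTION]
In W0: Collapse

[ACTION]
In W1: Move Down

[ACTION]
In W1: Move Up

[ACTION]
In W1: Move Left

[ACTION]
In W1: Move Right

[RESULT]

   ┠──┃█████████               ┃  
   ┃>[┃█   ◎@  █               ┃  
   ┃  ┃█   ██  █               ┃  
   ┃  ┃█  █◎   █               ┃  
   ┃  ┃█□   ██ █               ┃  
   ┃  ┃█     □ █               ┃  
   ┃  ┃█████████               ┃  
   ┃  ┃Moves: 2  0/2           ┃  
   ┃  ┃                        ┃  
   ┃  ┃                        ┃  
   ┃  ┃                        ┃  
   ┃  ┃                        ┃  
   ┃  ┃                        ┃  
   ┗━━┃                        ┃  
      ┗━━━━━━━━━━━━━━━━━━━━━━━━┛  
                                  
                                  


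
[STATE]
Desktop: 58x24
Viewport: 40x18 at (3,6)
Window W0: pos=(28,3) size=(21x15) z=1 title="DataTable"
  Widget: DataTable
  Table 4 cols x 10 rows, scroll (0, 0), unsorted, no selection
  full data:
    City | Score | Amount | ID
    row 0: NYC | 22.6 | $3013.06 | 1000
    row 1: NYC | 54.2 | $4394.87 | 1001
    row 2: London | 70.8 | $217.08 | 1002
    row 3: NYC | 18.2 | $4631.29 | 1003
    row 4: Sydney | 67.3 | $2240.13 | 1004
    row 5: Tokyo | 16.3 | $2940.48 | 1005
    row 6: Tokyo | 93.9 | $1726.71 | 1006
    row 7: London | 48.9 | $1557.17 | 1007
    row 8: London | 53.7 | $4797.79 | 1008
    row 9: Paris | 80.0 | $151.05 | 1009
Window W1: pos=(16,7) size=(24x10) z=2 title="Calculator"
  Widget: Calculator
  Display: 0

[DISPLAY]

                         ┃City  │Score│A
             ┏━━━━━━━━━━━━━━━━━━━━━━┓─┼─
             ┃ Calculator           ┃ │$
             ┠──────────────────────┨ │$
             ┃                     0┃ │$
             ┃┌───┬───┬───┬───┐     ┃ │$
             ┃│ 7 │ 8 │ 9 │ ÷ │     ┃ │$
             ┃├───┼───┼───┼───┤     ┃ │$
             ┃│ 4 │ 5 │ 6 │ × │     ┃ │$
             ┃└───┴───┴───┴───┘     ┃ │$
             ┗━━━━━━━━━━━━━━━━━━━━━━┛ │$
                         ┗━━━━━━━━━━━━━━
                                        
                                        
                                        
                                        
                                        
                                        


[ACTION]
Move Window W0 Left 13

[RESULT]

            ┃City  │Score│Amount┃       
            ┃┏━━━━━━━━━━━━━━━━━━━━━━┓   
            ┃┃ Calculator           ┃   
            ┃┠──────────────────────┨   
            ┃┃                     0┃   
            ┃┃┌───┬───┬───┬───┐     ┃   
            ┃┃│ 7 │ 8 │ 9 │ ÷ │     ┃   
            ┃┃├───┼───┼───┼───┤     ┃   
            ┃┃│ 4 │ 5 │ 6 │ × │     ┃   
            ┃┃└───┴───┴───┴───┘     ┃   
            ┃┗━━━━━━━━━━━━━━━━━━━━━━┛   
            ┗━━━━━━━━━━━━━━━━━━━┛       
                                        
                                        
                                        
                                        
                                        
                                        


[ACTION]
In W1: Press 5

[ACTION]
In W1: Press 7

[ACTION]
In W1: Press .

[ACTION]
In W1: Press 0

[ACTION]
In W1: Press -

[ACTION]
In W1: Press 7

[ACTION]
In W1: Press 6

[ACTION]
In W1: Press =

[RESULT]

            ┃City  │Score│Amount┃       
            ┃┏━━━━━━━━━━━━━━━━━━━━━━┓   
            ┃┃ Calculator           ┃   
            ┃┠──────────────────────┨   
            ┃┃                   -19┃   
            ┃┃┌───┬───┬───┬───┐     ┃   
            ┃┃│ 7 │ 8 │ 9 │ ÷ │     ┃   
            ┃┃├───┼───┼───┼───┤     ┃   
            ┃┃│ 4 │ 5 │ 6 │ × │     ┃   
            ┃┃└───┴───┴───┴───┘     ┃   
            ┃┗━━━━━━━━━━━━━━━━━━━━━━┛   
            ┗━━━━━━━━━━━━━━━━━━━┛       
                                        
                                        
                                        
                                        
                                        
                                        


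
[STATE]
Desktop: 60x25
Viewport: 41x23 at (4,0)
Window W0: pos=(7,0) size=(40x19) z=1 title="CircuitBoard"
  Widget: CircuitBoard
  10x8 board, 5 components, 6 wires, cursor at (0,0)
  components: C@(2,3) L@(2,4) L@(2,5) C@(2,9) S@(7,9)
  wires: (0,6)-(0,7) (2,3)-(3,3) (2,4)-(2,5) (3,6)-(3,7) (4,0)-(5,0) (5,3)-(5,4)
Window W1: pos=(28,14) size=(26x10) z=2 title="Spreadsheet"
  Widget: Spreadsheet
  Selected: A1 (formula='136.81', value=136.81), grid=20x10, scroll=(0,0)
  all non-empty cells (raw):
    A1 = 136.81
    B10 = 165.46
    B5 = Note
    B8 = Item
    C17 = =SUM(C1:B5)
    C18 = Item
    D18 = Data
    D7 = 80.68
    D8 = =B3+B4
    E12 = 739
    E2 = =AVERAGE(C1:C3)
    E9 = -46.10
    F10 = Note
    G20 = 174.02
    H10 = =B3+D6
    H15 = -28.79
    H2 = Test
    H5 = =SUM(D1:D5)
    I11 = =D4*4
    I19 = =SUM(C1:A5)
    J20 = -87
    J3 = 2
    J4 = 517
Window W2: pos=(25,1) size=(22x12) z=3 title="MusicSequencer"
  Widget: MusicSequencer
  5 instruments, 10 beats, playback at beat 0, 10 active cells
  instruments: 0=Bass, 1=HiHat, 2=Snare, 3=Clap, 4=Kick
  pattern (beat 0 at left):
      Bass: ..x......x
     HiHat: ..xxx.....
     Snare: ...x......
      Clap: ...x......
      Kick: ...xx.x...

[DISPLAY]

   ┏━━━━━━━━━━━━━━━━━━━━━━━━━━━━━━━━━━━━━
   ┃ CircuitBoard    ┏━━━━━━━━━━━━━━━━━━━
   ┠─────────────────┃ MusicSequencer    
   ┃   0 1 2 3 4 5 6 ┠───────────────────
   ┃0  [.]           ┃      ▼123456789   
   ┃                 ┃  Bass··█······█   
   ┃1                ┃ HiHat··███·····   
   ┃                 ┃ Snare···█······   
   ┃2               C┃  Clap···█······   
   ┃                │┃  Kick···██·█···   
   ┃3               ·┃                   
   ┃                 ┃                   
   ┃4   ·            ┗━━━━━━━━━━━━━━━━━━━
   ┃    │                                
   ┃5   ·           · ─ ┏━━━━━━━━━━━━━━━━
   ┃                    ┃ Spreadsheet    
   ┃6                   ┠────────────────
   ┃                    ┃A1: 136.81      
   ┗━━━━━━━━━━━━━━━━━━━━┃       A       B
                        ┃----------------
                        ┃  1 [136.81]    
                        ┃  2        0    
                        ┃  3        0    


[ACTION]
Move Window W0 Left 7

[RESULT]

━━━━━━━━━━━━━━━━━━━━━━━━━━━━━━━━━━━┓     
rcuitBoard           ┏━━━━━━━━━━━━━━━━━━━
─────────────────────┃ MusicSequencer    
0 1 2 3 4 5 6 7 8 9  ┠───────────────────
[.]                  ┃      ▼123456789   
                     ┃  Bass··█······█   
                     ┃ HiHat··███·····   
                     ┃ Snare···█······   
             C   L ─ ┃  Clap···█······   
             │       ┃  Kick···██·█···   
             ·       ┃                   
                     ┃                   
 ·                   ┗━━━━━━━━━━━━━━━━━━━
 │                                 ┃     
 ·           · ─ ·      ┏━━━━━━━━━━━━━━━━
                        ┃ Spreadsheet    
                        ┠────────────────
                        ┃A1: 136.81      
━━━━━━━━━━━━━━━━━━━━━━━━┃       A       B
                        ┃----------------
                        ┃  1 [136.81]    
                        ┃  2        0    
                        ┃  3        0    


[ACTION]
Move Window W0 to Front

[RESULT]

━━━━━━━━━━━━━━━━━━━━━━━━━━━━━━━━━━━┓     
rcuitBoard                         ┃━━━━━
───────────────────────────────────┨r    
0 1 2 3 4 5 6 7 8 9                ┃─────
[.]                      · ─ ·     ┃89   
                                   ┃·█   
                                   ┃··   
                                   ┃··   
             C   L ─ L             ┃··   
             │                     ┃··   
             ·           · ─ ·     ┃     
                                   ┃     
 ·                                 ┃━━━━━
 │                                 ┃     
 ·           · ─ ·                 ┃━━━━━
                                   ┃t    
                                   ┃─────
                                   ┃     
━━━━━━━━━━━━━━━━━━━━━━━━━━━━━━━━━━━┛    B
                        ┃----------------
                        ┃  1 [136.81]    
                        ┃  2        0    
                        ┃  3        0    


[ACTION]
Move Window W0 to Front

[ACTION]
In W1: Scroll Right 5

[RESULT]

━━━━━━━━━━━━━━━━━━━━━━━━━━━━━━━━━━━┓     
rcuitBoard                         ┃━━━━━
───────────────────────────────────┨r    
0 1 2 3 4 5 6 7 8 9                ┃─────
[.]                      · ─ ·     ┃89   
                                   ┃·█   
                                   ┃··   
                                   ┃··   
             C   L ─ L             ┃··   
             │                     ┃··   
             ·           · ─ ·     ┃     
                                   ┃     
 ·                                 ┃━━━━━
 │                                 ┃     
 ·           · ─ ·                 ┃━━━━━
                                   ┃t    
                                   ┃─────
                                   ┃     
━━━━━━━━━━━━━━━━━━━━━━━━━━━━━━━━━━━┛    G
                        ┃----------------
                        ┃  1        0    
                        ┃  2        0    
                        ┃  3        0    


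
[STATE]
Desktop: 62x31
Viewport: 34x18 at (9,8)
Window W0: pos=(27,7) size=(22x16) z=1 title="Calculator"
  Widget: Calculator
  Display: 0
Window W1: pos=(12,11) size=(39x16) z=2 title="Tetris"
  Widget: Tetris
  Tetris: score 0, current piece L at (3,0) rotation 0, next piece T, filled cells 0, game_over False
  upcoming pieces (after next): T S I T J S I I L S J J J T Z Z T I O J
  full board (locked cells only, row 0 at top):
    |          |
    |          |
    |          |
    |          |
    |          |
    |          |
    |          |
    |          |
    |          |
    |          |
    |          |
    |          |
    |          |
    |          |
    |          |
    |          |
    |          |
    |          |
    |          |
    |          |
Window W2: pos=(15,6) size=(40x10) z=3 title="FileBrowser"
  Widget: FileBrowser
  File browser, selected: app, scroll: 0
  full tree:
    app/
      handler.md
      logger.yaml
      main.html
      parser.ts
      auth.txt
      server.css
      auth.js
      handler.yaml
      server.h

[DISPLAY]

      ┠───────────────────────────
      ┃> [-] app/                 
      ┃    handler.md             
   ┏━━┃    logger.yaml            
   ┃ T┃    main.html              
   ┠──┃    parser.ts              
   ┃  ┃    auth.txt               
   ┃  ┗━━━━━━━━━━━━━━━━━━━━━━━━━━━
   ┃          │▒▒▒                
   ┃          │                   
   ┃          │                   
   ┃          │                   
   ┃          │Score:             
   ┃          │0                  
   ┃          │                   
   ┃          │                   
   ┃          │                   
   ┃          │                   


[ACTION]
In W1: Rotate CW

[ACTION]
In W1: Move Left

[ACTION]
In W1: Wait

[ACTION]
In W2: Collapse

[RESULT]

      ┠───────────────────────────
      ┃> [+] app/                 
      ┃                           
   ┏━━┃                           
   ┃ T┃                           
   ┠──┃                           
   ┃  ┃                           
   ┃  ┗━━━━━━━━━━━━━━━━━━━━━━━━━━━
   ┃          │▒▒▒                
   ┃          │                   
   ┃          │                   
   ┃          │                   
   ┃          │Score:             
   ┃          │0                  
   ┃          │                   
   ┃          │                   
   ┃          │                   
   ┃          │                   


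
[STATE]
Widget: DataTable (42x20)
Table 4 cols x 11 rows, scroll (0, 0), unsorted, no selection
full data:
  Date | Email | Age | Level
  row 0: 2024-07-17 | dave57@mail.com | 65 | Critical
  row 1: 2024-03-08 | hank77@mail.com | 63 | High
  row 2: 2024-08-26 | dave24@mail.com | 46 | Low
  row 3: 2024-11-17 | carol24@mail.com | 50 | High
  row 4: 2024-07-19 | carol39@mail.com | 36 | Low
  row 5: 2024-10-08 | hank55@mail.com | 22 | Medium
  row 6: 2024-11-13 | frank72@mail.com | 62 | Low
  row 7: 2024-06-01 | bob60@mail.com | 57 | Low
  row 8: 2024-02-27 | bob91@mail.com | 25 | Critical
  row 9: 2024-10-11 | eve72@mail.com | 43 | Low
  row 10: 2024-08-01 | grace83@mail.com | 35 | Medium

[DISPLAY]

Date      │Email           │Age│Level     
──────────┼────────────────┼───┼────────  
2024-07-17│dave57@mail.com │65 │Critical  
2024-03-08│hank77@mail.com │63 │High      
2024-08-26│dave24@mail.com │46 │Low       
2024-11-17│carol24@mail.com│50 │High      
2024-07-19│carol39@mail.com│36 │Low       
2024-10-08│hank55@mail.com │22 │Medium    
2024-11-13│frank72@mail.com│62 │Low       
2024-06-01│bob60@mail.com  │57 │Low       
2024-02-27│bob91@mail.com  │25 │Critical  
2024-10-11│eve72@mail.com  │43 │Low       
2024-08-01│grace83@mail.com│35 │Medium    
                                          
                                          
                                          
                                          
                                          
                                          
                                          


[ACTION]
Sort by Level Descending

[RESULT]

Date      │Email           │Age│Level  ▼  
──────────┼────────────────┼───┼────────  
2024-10-08│hank55@mail.com │22 │Medium    
2024-08-01│grace83@mail.com│35 │Medium    
2024-08-26│dave24@mail.com │46 │Low       
2024-07-19│carol39@mail.com│36 │Low       
2024-11-13│frank72@mail.com│62 │Low       
2024-06-01│bob60@mail.com  │57 │Low       
2024-10-11│eve72@mail.com  │43 │Low       
2024-03-08│hank77@mail.com │63 │High      
2024-11-17│carol24@mail.com│50 │High      
2024-07-17│dave57@mail.com │65 │Critical  
2024-02-27│bob91@mail.com  │25 │Critical  
                                          
                                          
                                          
                                          
                                          
                                          
                                          


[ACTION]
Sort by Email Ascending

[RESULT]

Date      │Email          ▲│Age│Level     
──────────┼────────────────┼───┼────────  
2024-06-01│bob60@mail.com  │57 │Low       
2024-02-27│bob91@mail.com  │25 │Critical  
2024-11-17│carol24@mail.com│50 │High      
2024-07-19│carol39@mail.com│36 │Low       
2024-08-26│dave24@mail.com │46 │Low       
2024-07-17│dave57@mail.com │65 │Critical  
2024-10-11│eve72@mail.com  │43 │Low       
2024-11-13│frank72@mail.com│62 │Low       
2024-08-01│grace83@mail.com│35 │Medium    
2024-10-08│hank55@mail.com │22 │Medium    
2024-03-08│hank77@mail.com │63 │High      
                                          
                                          
                                          
                                          
                                          
                                          
                                          


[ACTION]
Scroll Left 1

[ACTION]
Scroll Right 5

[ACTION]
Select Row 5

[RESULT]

Date      │Email          ▲│Age│Level     
──────────┼────────────────┼───┼────────  
2024-06-01│bob60@mail.com  │57 │Low       
2024-02-27│bob91@mail.com  │25 │Critical  
2024-11-17│carol24@mail.com│50 │High      
2024-07-19│carol39@mail.com│36 │Low       
2024-08-26│dave24@mail.com │46 │Low       
>024-07-17│dave57@mail.com │65 │Critical  
2024-10-11│eve72@mail.com  │43 │Low       
2024-11-13│frank72@mail.com│62 │Low       
2024-08-01│grace83@mail.com│35 │Medium    
2024-10-08│hank55@mail.com │22 │Medium    
2024-03-08│hank77@mail.com │63 │High      
                                          
                                          
                                          
                                          
                                          
                                          
                                          


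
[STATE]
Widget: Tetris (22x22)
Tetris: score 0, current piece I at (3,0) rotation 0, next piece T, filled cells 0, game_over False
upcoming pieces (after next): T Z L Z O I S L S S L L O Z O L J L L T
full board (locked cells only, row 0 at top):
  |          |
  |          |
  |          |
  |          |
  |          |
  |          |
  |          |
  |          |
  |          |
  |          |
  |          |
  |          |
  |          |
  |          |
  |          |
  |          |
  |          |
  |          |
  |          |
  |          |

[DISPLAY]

   ████   │Next:      
          │ ▒         
          │▒▒▒        
          │           
          │           
          │           
          │Score:     
          │0          
          │           
          │           
          │           
          │           
          │           
          │           
          │           
          │           
          │           
          │           
          │           
          │           
          │           
          │           


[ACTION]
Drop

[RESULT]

          │Next:      
   ████   │ ▒         
          │▒▒▒        
          │           
          │           
          │           
          │Score:     
          │0          
          │           
          │           
          │           
          │           
          │           
          │           
          │           
          │           
          │           
          │           
          │           
          │           
          │           
          │           


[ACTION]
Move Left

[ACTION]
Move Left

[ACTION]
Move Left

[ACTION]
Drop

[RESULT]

          │Next:      
          │ ▒         
████      │▒▒▒        
          │           
          │           
          │           
          │Score:     
          │0          
          │           
          │           
          │           
          │           
          │           
          │           
          │           
          │           
          │           
          │           
          │           
          │           
          │           
          │           


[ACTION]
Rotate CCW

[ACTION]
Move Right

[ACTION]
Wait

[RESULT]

          │Next:      
          │ ▒         
          │▒▒▒        
 █        │           
 █        │           
 █        │           
 █        │Score:     
          │0          
          │           
          │           
          │           
          │           
          │           
          │           
          │           
          │           
          │           
          │           
          │           
          │           
          │           
          │           


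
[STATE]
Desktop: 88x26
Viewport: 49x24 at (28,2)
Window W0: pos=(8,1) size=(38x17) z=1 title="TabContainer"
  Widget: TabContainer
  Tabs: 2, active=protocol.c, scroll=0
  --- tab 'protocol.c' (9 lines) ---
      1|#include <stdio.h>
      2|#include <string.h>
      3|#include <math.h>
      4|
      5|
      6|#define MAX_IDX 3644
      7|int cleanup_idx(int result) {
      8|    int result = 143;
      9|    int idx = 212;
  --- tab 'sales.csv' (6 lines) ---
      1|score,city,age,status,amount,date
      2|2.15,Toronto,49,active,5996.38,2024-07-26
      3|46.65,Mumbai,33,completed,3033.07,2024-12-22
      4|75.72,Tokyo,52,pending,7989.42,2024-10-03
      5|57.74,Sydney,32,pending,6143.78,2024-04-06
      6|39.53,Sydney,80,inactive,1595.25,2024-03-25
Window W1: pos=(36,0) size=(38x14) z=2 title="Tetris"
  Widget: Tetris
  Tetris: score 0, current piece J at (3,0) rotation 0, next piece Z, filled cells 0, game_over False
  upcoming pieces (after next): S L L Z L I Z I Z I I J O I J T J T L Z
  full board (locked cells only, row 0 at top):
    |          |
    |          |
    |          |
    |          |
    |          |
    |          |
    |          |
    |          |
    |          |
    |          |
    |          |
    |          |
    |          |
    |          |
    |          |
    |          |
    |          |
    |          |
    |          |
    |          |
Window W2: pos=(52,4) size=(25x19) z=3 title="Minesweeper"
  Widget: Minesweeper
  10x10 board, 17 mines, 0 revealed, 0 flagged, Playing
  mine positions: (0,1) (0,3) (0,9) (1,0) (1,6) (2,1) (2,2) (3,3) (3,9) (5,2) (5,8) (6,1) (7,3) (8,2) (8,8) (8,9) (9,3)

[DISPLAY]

        ┠────────────────────────────────────┨   
────────┃          │Next:                    ┃   
.csv    ┃          │▓▓  ┏━━━━━━━━━━━━━━━━━━━━━━━┓
────────┃          │ ▓▓ ┃ Minesweeper           ┃
        ┃          │    ┠───────────────────────┨
        ┃          │    ┃■■■■■■■■■■             ┃
        ┃          │    ┃■■■■■■■■■■             ┃
        ┃          │Scor┃■■■■■■■■■■             ┃
        ┃          │0   ┃■■■■■■■■■■             ┃
4       ┃          │    ┃■■■■■■■■■■             ┃
 result)┃          │    ┃■■■■■■■■■■             ┃
3;      ┗━━━━━━━━━━━━━━━┃■■■■■■■■■■             ┃
                 ┃      ┃■■■■■■■■■■             ┃
                 ┃      ┃■■■■■■■■■■             ┃
                 ┃      ┃■■■■■■■■■■             ┃
━━━━━━━━━━━━━━━━━┛      ┃                       ┃
                        ┃                       ┃
                        ┃                       ┃
                        ┃                       ┃
                        ┃                       ┃
                        ┗━━━━━━━━━━━━━━━━━━━━━━━┛
                                                 
                                                 
                                                 


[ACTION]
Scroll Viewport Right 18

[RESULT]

──────────────────────────────────┨              
        │Next:                    ┃              
        │▓▓  ┏━━━━━━━━━━━━━━━━━━━━━━━┓           
        │ ▓▓ ┃ Minesweeper           ┃           
        │    ┠───────────────────────┨           
        │    ┃■■■■■■■■■■             ┃           
        │    ┃■■■■■■■■■■             ┃           
        │Scor┃■■■■■■■■■■             ┃           
        │0   ┃■■■■■■■■■■             ┃           
        │    ┃■■■■■■■■■■             ┃           
        │    ┃■■■■■■■■■■             ┃           
━━━━━━━━━━━━━┃■■■■■■■■■■             ┃           
      ┃      ┃■■■■■■■■■■             ┃           
      ┃      ┃■■■■■■■■■■             ┃           
      ┃      ┃■■■■■■■■■■             ┃           
━━━━━━┛      ┃                       ┃           
             ┃                       ┃           
             ┃                       ┃           
             ┃                       ┃           
             ┃                       ┃           
             ┗━━━━━━━━━━━━━━━━━━━━━━━┛           
                                                 
                                                 
                                                 


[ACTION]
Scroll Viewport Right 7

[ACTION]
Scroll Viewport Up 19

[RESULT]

━━━━━━━━━━━━━━━━━━━━━━━━━━━━━━━━━━┓              
etris                             ┃              
──────────────────────────────────┨              
        │Next:                    ┃              
        │▓▓  ┏━━━━━━━━━━━━━━━━━━━━━━━┓           
        │ ▓▓ ┃ Minesweeper           ┃           
        │    ┠───────────────────────┨           
        │    ┃■■■■■■■■■■             ┃           
        │    ┃■■■■■■■■■■             ┃           
        │Scor┃■■■■■■■■■■             ┃           
        │0   ┃■■■■■■■■■■             ┃           
        │    ┃■■■■■■■■■■             ┃           
        │    ┃■■■■■■■■■■             ┃           
━━━━━━━━━━━━━┃■■■■■■■■■■             ┃           
      ┃      ┃■■■■■■■■■■             ┃           
      ┃      ┃■■■■■■■■■■             ┃           
      ┃      ┃■■■■■■■■■■             ┃           
━━━━━━┛      ┃                       ┃           
             ┃                       ┃           
             ┃                       ┃           
             ┃                       ┃           
             ┃                       ┃           
             ┗━━━━━━━━━━━━━━━━━━━━━━━┛           
                                                 


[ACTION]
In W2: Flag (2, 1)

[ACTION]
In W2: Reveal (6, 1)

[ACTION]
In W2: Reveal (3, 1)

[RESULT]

━━━━━━━━━━━━━━━━━━━━━━━━━━━━━━━━━━┓              
etris                             ┃              
──────────────────────────────────┨              
        │Next:                    ┃              
        │▓▓  ┏━━━━━━━━━━━━━━━━━━━━━━━┓           
        │ ▓▓ ┃ Minesweeper           ┃           
        │    ┠───────────────────────┨           
        │    ┃■✹■✹■■■■■✹             ┃           
        │    ┃✹■■■■■✹■■■             ┃           
        │Scor┃■✹✹■■■■■■■             ┃           
        │0   ┃■■■✹■■■■■✹             ┃           
        │    ┃■■■■■■■■■■             ┃           
        │    ┃■■✹■■■■■✹■             ┃           
━━━━━━━━━━━━━┃■✹■■■■■■■■             ┃           
      ┃      ┃■■■✹■■■■■■             ┃           
      ┃      ┃■■✹■■■■■✹✹             ┃           
      ┃      ┃■■■✹■■■■■■             ┃           
━━━━━━┛      ┃                       ┃           
             ┃                       ┃           
             ┃                       ┃           
             ┃                       ┃           
             ┃                       ┃           
             ┗━━━━━━━━━━━━━━━━━━━━━━━┛           
                                                 
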